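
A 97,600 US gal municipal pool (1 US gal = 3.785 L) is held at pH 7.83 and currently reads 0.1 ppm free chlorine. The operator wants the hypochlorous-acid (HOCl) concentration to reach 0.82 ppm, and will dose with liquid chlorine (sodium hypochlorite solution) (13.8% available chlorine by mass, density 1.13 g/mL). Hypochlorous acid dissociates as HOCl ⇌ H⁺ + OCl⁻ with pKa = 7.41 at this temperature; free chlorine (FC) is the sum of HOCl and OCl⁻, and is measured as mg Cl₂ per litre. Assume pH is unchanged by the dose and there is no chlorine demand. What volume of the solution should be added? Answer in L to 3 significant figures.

Volume: 97,600 US gal × 3.785 L/gal = 369,416 L.
[OCl⁻]/[HOCl] = 10^(pH − pKa) = 10^(7.83 − 7.41) = 2.63; fraction as HOCl = 1/(1 + 2.63) = 0.2755.
Free chlorine required for 0.82 ppm HOCl: 0.82 / 0.2755 = 2.977 ppm.
FC to add: 2.977 − 0.1 = 2.877 mg/L as Cl₂.
Cl₂ equivalent: 2.877 mg/L × 369,416 L = 1063 g.
Product at 13.8% available Cl: 1063 / 0.138 = 7701 g.
Volume: 7701 g ÷ 1.13 g/mL = 6815 mL.

6.82 L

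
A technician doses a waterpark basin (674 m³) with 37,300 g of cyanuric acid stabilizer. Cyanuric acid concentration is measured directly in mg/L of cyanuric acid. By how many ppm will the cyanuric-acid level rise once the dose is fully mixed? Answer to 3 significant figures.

55.3 ppm

Volume: 674 m³ = 674,000 L.
Rise: 37,300 g / 674,000 L × 1000 = 55.34 mg/L.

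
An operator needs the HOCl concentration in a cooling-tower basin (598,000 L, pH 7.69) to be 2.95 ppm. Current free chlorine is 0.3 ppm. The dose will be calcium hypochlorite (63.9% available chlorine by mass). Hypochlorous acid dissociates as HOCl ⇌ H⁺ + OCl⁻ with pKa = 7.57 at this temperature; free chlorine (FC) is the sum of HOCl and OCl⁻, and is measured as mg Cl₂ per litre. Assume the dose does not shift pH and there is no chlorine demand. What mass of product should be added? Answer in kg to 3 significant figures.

[OCl⁻]/[HOCl] = 10^(pH − pKa) = 10^(7.69 − 7.57) = 1.318; fraction as HOCl = 1/(1 + 1.318) = 0.4314.
Free chlorine required for 2.95 ppm HOCl: 2.95 / 0.4314 = 6.839 ppm.
FC to add: 6.839 − 0.3 = 6.539 mg/L as Cl₂.
Cl₂ equivalent: 6.539 mg/L × 598,000 L = 3910 g.
Product at 63.9% available Cl: 3910 / 0.639 = 6119 g.

6.12 kg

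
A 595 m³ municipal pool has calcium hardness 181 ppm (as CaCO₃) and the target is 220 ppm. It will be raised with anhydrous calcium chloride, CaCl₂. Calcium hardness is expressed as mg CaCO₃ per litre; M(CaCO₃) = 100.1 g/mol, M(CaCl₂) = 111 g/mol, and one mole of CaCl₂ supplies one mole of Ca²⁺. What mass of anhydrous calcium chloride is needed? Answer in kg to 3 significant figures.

25.7 kg

Volume: 595 m³ = 595,000 L.
Hardness to add: (220 − 181) = 39 mg/L as CaCO₃ × 595,000 L = 23,200 g as CaCO₃.
Moles of Ca²⁺ (1 mol Ca²⁺ ≡ 1 mol CaCO₃): 23,200 / 100.1 g/mol = 231.8 mol.
Mass of CaCl₂: 231.8 × 111 = 25,730 g.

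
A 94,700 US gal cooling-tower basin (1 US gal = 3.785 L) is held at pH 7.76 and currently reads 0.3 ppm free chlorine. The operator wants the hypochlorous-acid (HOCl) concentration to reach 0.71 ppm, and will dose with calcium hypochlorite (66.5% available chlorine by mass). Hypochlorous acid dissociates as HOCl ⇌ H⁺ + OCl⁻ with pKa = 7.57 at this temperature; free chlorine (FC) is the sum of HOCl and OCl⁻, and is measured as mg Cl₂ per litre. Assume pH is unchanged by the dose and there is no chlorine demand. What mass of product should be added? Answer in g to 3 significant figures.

814 g

Volume: 94,700 US gal × 3.785 L/gal = 358,440 L.
[OCl⁻]/[HOCl] = 10^(pH − pKa) = 10^(7.76 − 7.57) = 1.549; fraction as HOCl = 1/(1 + 1.549) = 0.3923.
Free chlorine required for 0.71 ppm HOCl: 0.71 / 0.3923 = 1.81 ppm.
FC to add: 1.81 − 0.3 = 1.51 mg/L as Cl₂.
Cl₂ equivalent: 1.51 mg/L × 358,440 L = 541.1 g.
Product at 66.5% available Cl: 541.1 / 0.665 = 813.7 g.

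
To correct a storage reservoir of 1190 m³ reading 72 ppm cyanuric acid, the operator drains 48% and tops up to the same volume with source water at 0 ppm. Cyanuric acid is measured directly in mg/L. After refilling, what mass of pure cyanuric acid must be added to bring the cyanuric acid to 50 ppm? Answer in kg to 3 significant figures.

14.9 kg

Volume: 1190 m³ = 1,190,000 L.
After draining 48% and refilling: 72 × 0.52 + 0 × 0.48 = 37.44 ppm.
Deficit to target: 50 − 37.44 = 12.56 mg/L.
Mass: 12.56 mg/L × 1,190,000 L = 14,950 g cyanuric acid.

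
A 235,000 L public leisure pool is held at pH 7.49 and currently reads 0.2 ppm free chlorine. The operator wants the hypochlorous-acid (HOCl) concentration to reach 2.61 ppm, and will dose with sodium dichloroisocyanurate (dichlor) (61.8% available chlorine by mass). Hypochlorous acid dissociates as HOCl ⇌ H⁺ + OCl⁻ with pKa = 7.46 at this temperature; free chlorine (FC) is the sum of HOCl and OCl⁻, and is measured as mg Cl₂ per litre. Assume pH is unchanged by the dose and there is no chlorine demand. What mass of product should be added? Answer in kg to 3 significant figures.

1.98 kg

[OCl⁻]/[HOCl] = 10^(pH − pKa) = 10^(7.49 − 7.46) = 1.072; fraction as HOCl = 1/(1 + 1.072) = 0.4827.
Free chlorine required for 2.61 ppm HOCl: 2.61 / 0.4827 = 5.407 ppm.
FC to add: 5.407 − 0.2 = 5.207 mg/L as Cl₂.
Cl₂ equivalent: 5.207 mg/L × 235,000 L = 1224 g.
Product at 61.8% available Cl: 1224 / 0.618 = 1980 g.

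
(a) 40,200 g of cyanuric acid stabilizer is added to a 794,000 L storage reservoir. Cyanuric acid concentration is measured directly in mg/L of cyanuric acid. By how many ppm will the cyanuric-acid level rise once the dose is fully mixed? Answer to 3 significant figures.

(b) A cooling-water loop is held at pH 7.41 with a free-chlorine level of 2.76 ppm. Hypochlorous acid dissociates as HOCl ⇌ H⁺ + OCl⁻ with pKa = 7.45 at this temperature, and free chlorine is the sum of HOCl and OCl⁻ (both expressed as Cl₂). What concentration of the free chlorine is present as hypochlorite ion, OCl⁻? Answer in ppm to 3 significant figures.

(a) 50.6 ppm; (b) 1.32 ppm

(a) Rise: 40,200 g / 794,000 L × 1000 = 50.63 mg/L.

(b) [OCl⁻]/[HOCl] = 10^(pH − pKa) = 10^(7.41 − 7.45) = 10^-0.04 = 0.912.
(b) Fraction as HOCl = 1 / (1 + 0.912) = 0.523.
(b) OCl⁻ = (1 − 0.523) × 2.76 ppm = 1.316 ppm.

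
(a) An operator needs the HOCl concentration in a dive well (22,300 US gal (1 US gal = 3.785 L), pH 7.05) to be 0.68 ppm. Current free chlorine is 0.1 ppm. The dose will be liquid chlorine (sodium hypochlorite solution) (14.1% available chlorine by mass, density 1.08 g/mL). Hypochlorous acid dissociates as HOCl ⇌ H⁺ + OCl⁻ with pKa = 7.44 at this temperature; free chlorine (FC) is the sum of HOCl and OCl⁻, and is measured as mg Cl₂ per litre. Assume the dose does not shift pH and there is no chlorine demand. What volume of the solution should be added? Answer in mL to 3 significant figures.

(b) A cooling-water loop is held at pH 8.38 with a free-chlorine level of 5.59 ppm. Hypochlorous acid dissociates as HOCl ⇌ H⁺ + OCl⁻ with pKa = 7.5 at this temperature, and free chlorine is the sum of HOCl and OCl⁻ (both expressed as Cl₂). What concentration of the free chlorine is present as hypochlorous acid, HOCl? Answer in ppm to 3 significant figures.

(a) 475 mL; (b) 0.651 ppm

(a) Volume: 22,300 US gal × 3.785 L/gal = 84,406 L.
(a) [OCl⁻]/[HOCl] = 10^(pH − pKa) = 10^(7.05 − 7.44) = 0.4074; fraction as HOCl = 1/(1 + 0.4074) = 0.7105.
(a) Free chlorine required for 0.68 ppm HOCl: 0.68 / 0.7105 = 0.957 ppm.
(a) FC to add: 0.957 − 0.1 = 0.857 mg/L as Cl₂.
(a) Cl₂ equivalent: 0.857 mg/L × 84,406 L = 72.34 g.
(a) Product at 14.1% available Cl: 72.34 / 0.141 = 513 g.
(a) Volume: 513 g ÷ 1.08 g/mL = 475 mL.

(b) [OCl⁻]/[HOCl] = 10^(pH − pKa) = 10^(8.38 − 7.5) = 10^0.88 = 7.586.
(b) Fraction as HOCl = 1 / (1 + 7.586) = 0.1165.
(b) HOCl = 0.1165 × 5.59 ppm = 0.6511 ppm.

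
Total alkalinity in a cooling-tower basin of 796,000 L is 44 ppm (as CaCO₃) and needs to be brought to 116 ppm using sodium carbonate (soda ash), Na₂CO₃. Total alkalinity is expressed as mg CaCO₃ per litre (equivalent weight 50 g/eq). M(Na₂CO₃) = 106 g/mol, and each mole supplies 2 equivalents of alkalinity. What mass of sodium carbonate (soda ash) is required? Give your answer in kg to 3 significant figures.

Alkalinity to add: (116 − 44) = 72 mg/L as CaCO₃ × 796,000 L = 57,310 g as CaCO₃.
Equivalents: 57,310 g ÷ 50 g/eq = 1146 eq.
Each mole of Na₂CO₃ supplies 2 eq, so 1146 / 2 = 573.1 mol.
Mass: 573.1 mol × 106 g/mol = 60,750 g.

60.8 kg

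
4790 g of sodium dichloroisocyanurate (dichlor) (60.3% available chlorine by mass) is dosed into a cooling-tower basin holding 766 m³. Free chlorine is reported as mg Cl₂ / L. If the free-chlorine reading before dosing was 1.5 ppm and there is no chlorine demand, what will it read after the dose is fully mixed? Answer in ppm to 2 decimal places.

Volume: 766 m³ = 766,000 L.
Available chlorine delivered: 4790 g × 0.603 = 2888 g as Cl₂.
Concentration rise: 2888 g / 766,000 L = 3.771 mg/L = 3.77 ppm.
Final FC: 1.5 + 3.77 = 5.27 ppm.

5.27 ppm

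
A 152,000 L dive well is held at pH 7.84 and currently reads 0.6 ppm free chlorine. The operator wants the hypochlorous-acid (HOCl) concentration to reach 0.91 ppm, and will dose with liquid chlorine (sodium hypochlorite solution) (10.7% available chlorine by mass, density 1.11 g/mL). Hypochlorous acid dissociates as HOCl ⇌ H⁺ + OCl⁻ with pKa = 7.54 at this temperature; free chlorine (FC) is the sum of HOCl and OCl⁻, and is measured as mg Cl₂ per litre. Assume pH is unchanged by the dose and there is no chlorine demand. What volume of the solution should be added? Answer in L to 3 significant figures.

2.72 L

[OCl⁻]/[HOCl] = 10^(pH − pKa) = 10^(7.84 − 7.54) = 1.995; fraction as HOCl = 1/(1 + 1.995) = 0.3339.
Free chlorine required for 0.91 ppm HOCl: 0.91 / 0.3339 = 2.726 ppm.
FC to add: 2.726 − 0.6 = 2.126 mg/L as Cl₂.
Cl₂ equivalent: 2.126 mg/L × 152,000 L = 323.1 g.
Product at 10.7% available Cl: 323.1 / 0.107 = 3020 g.
Volume: 3020 g ÷ 1.11 g/mL = 2720 mL.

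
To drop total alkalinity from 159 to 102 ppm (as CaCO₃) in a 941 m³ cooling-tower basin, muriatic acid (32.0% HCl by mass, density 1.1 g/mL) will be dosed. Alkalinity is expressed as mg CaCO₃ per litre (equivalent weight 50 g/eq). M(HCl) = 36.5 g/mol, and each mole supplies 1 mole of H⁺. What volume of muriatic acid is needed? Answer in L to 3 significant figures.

Volume: 941 m³ = 941,000 L.
Alkalinity to neutralize: (159 − 102) = 57 mg/L as CaCO₃ × 941,000 L = 53,640 g as CaCO₃.
Equivalents of H⁺ required: 53,640 ÷ 50 g/eq = 1073 eq = 1073 mol HCl.
Mass of HCl: 1073 × 36.5 = 39,160 g.
Mass of 32.0% solution: 39,160 / 0.32 = 122,400 g.
Volume: 122,400 g ÷ 1.1 g/mL = 111,200 mL.

111 L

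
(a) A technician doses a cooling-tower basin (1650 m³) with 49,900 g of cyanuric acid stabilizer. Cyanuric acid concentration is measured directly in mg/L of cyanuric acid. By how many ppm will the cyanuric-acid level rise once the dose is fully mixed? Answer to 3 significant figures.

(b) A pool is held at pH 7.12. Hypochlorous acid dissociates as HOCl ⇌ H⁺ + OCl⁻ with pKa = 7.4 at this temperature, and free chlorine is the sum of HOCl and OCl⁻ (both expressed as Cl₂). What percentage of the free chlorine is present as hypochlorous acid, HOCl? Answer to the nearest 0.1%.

(a) Volume: 1650 m³ = 1,650,000 L.
(a) Rise: 49,900 g / 1,650,000 L × 1000 = 30.24 mg/L.

(b) [OCl⁻]/[HOCl] = 10^(pH − pKa) = 10^(7.12 − 7.4) = 10^-0.28 = 0.5248.
(b) Fraction as HOCl = 1 / (1 + 0.5248) = 0.6558.

(a) 30.2 ppm; (b) 65.6%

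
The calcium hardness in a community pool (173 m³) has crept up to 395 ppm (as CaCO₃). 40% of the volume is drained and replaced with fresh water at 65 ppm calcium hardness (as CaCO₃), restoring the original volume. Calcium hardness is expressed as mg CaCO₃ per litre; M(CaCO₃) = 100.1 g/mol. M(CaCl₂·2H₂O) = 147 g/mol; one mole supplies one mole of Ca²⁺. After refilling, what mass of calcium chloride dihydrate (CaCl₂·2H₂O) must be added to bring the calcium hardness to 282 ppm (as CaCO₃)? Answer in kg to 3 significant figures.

4.83 kg

Volume: 173 m³ = 173,000 L.
After draining 40% and refilling: 395 × 0.60 + 65 × 0.40 = 263 ppm.
Deficit to target: 282 − 263 = 19 mg/L.
As CaCO₃: 19 mg/L × 173,000 L = 3287 g; ÷ 100.1 = 32.84 mol Ca²⁺.
Mass: 32.84 × 147 = 4827 g.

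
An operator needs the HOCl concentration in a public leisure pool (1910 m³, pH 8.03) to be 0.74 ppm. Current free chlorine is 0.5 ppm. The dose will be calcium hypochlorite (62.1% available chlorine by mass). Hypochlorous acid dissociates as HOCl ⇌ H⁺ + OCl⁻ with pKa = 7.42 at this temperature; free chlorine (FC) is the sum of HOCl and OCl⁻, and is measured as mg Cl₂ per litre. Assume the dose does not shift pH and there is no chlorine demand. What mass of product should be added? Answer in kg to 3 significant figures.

10.0 kg

Volume: 1910 m³ = 1,910,000 L.
[OCl⁻]/[HOCl] = 10^(pH − pKa) = 10^(8.03 − 7.42) = 4.074; fraction as HOCl = 1/(1 + 4.074) = 0.1971.
Free chlorine required for 0.74 ppm HOCl: 0.74 / 0.1971 = 3.755 ppm.
FC to add: 3.755 − 0.5 = 3.255 mg/L as Cl₂.
Cl₂ equivalent: 3.255 mg/L × 1,910,000 L = 6216 g.
Product at 62.1% available Cl: 6216 / 0.621 = 10,010 g.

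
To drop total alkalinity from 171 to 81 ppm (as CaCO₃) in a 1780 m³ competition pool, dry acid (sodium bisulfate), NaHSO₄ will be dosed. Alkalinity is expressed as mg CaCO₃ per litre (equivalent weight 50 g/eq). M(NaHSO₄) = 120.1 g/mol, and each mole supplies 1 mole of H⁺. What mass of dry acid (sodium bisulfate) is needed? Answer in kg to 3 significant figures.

385 kg

Volume: 1780 m³ = 1,780,000 L.
Alkalinity to neutralize: (171 − 81) = 90 mg/L as CaCO₃ × 1,780,000 L = 160,200 g as CaCO₃.
Equivalents of H⁺ required: 160,200 ÷ 50 g/eq = 3204 eq = 3204 mol NaHSO₄.
Mass of NaHSO₄: 3204 × 120.1 = 384,800 g.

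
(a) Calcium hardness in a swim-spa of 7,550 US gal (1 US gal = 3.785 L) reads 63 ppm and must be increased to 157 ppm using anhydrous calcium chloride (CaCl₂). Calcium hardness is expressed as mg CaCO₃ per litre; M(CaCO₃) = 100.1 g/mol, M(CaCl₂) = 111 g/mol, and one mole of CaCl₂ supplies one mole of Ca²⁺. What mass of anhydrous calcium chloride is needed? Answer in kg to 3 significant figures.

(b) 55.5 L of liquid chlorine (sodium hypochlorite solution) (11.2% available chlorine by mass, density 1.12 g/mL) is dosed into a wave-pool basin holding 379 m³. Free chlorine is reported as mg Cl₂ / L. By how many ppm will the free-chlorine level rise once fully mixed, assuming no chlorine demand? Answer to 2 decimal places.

(a) Volume: 7,550 US gal × 3.785 L/gal = 28,577 L.
(a) Hardness to add: (157 − 63) = 94 mg/L as CaCO₃ × 28,577 L = 2686 g as CaCO₃.
(a) Moles of Ca²⁺ (1 mol Ca²⁺ ≡ 1 mol CaCO₃): 2686 / 100.1 g/mol = 26.84 mol.
(a) Mass of CaCl₂: 26.84 × 111 = 2979 g.

(b) Volume: 379 m³ = 379,000 L.
(b) Mass of solution: 55.5 L × 1000 mL/L × 1.12 g/mL = 62,160 g.
(b) Available chlorine delivered: 62,160 g × 0.112 = 6962 g as Cl₂.
(b) Concentration rise: 6962 g / 379,000 L = 18.37 mg/L = 18.37 ppm.

(a) 2.98 kg; (b) 18.37 ppm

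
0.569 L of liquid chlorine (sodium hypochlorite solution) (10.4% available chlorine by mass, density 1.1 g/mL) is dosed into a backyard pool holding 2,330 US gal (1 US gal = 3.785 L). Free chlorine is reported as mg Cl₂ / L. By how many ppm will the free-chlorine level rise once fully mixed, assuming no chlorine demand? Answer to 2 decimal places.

Volume: 2,330 US gal × 3.785 L/gal = 8,819 L.
Mass of solution: 0.569 L × 1000 mL/L × 1.1 g/mL = 625.9 g.
Available chlorine delivered: 625.9 g × 0.104 = 65.09 g as Cl₂.
Concentration rise: 65.09 g / 8,819 L = 7.381 mg/L = 7.38 ppm.

7.38 ppm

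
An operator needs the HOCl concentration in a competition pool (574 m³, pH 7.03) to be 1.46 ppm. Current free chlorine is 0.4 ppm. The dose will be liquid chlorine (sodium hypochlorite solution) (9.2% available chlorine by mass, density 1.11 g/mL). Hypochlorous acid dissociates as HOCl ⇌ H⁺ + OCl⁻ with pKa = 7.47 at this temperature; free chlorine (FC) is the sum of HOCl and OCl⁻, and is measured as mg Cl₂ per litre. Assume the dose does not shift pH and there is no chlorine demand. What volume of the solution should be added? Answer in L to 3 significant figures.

8.94 L

Volume: 574 m³ = 574,000 L.
[OCl⁻]/[HOCl] = 10^(pH − pKa) = 10^(7.03 − 7.47) = 0.3631; fraction as HOCl = 1/(1 + 0.3631) = 0.7336.
Free chlorine required for 1.46 ppm HOCl: 1.46 / 0.7336 = 1.99 ppm.
FC to add: 1.99 − 0.4 = 1.59 mg/L as Cl₂.
Cl₂ equivalent: 1.59 mg/L × 574,000 L = 912.7 g.
Product at 9.2% available Cl: 912.7 / 0.092 = 9921 g.
Volume: 9921 g ÷ 1.11 g/mL = 8938 mL.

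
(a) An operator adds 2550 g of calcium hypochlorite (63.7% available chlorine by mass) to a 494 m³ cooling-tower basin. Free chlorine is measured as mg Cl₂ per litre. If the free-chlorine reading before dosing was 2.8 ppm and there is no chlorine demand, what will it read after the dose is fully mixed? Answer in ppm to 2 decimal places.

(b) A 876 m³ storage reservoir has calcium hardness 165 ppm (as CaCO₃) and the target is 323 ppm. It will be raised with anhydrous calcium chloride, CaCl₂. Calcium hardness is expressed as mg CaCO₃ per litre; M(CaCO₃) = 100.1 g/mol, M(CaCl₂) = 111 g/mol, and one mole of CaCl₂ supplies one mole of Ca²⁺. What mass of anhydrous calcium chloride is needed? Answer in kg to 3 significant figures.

(a) Volume: 494 m³ = 494,000 L.
(a) Available chlorine delivered: 2550 g × 0.637 = 1624 g as Cl₂.
(a) Concentration rise: 1624 g / 494,000 L = 3.288 mg/L = 3.29 ppm.
(a) Final FC: 2.8 + 3.29 = 6.09 ppm.

(b) Volume: 876 m³ = 876,000 L.
(b) Hardness to add: (323 − 165) = 158 mg/L as CaCO₃ × 876,000 L = 138,400 g as CaCO₃.
(b) Moles of Ca²⁺ (1 mol Ca²⁺ ≡ 1 mol CaCO₃): 138,400 / 100.1 g/mol = 1383 mol.
(b) Mass of CaCl₂: 1383 × 111 = 153,500 g.

(a) 6.09 ppm; (b) 153 kg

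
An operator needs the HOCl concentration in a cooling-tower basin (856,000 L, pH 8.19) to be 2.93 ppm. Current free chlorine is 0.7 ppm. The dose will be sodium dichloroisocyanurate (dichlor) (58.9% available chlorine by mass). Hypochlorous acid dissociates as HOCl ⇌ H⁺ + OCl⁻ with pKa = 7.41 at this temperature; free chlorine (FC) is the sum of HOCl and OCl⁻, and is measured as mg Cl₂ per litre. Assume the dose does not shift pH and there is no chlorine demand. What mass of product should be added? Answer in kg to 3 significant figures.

[OCl⁻]/[HOCl] = 10^(pH − pKa) = 10^(8.19 − 7.41) = 6.026; fraction as HOCl = 1/(1 + 6.026) = 0.1423.
Free chlorine required for 2.93 ppm HOCl: 2.93 / 0.1423 = 20.58 ppm.
FC to add: 20.58 − 0.7 = 19.88 mg/L as Cl₂.
Cl₂ equivalent: 19.88 mg/L × 856,000 L = 17,020 g.
Product at 58.9% available Cl: 17,020 / 0.589 = 28,900 g.

28.9 kg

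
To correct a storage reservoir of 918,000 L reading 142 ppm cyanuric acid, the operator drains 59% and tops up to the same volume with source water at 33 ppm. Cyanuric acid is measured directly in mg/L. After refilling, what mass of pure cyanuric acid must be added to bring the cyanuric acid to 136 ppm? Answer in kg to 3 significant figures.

53.5 kg

After draining 59% and refilling: 142 × 0.41 + 33 × 0.59 = 77.69 ppm.
Deficit to target: 136 − 77.69 = 58.31 mg/L.
Mass: 58.31 mg/L × 918,000 L = 53,530 g cyanuric acid.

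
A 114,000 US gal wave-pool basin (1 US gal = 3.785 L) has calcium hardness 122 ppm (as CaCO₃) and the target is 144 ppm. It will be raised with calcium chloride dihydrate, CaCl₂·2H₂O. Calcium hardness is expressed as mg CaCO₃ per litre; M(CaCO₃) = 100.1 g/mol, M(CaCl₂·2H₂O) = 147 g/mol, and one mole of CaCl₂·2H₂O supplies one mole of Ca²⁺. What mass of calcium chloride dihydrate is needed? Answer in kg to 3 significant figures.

13.9 kg

Volume: 114,000 US gal × 3.785 L/gal = 431,490 L.
Hardness to add: (144 − 122) = 22 mg/L as CaCO₃ × 431,490 L = 9493 g as CaCO₃.
Moles of Ca²⁺ (1 mol Ca²⁺ ≡ 1 mol CaCO₃): 9493 / 100.1 g/mol = 94.83 mol.
Mass of CaCl₂·2H₂O: 94.83 × 147 = 13,940 g.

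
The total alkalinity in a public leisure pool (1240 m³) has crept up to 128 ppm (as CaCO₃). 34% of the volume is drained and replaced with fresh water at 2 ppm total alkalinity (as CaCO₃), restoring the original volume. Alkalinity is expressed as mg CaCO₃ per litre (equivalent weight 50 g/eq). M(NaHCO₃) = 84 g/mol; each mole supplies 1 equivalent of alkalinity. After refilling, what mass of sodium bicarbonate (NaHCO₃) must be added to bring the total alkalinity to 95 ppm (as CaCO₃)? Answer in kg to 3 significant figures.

Volume: 1240 m³ = 1,240,000 L.
After draining 34% and refilling: 128 × 0.66 + 2 × 0.34 = 85.16 ppm.
Deficit to target: 95 − 85.16 = 9.84 mg/L.
As CaCO₃: 9.84 mg/L × 1,240,000 L = 12,200 g; ÷ 50 g/eq ÷ 1 = 244 mol NaHCO₃.
Mass: 244 × 84 = 20,500 g.

20.5 kg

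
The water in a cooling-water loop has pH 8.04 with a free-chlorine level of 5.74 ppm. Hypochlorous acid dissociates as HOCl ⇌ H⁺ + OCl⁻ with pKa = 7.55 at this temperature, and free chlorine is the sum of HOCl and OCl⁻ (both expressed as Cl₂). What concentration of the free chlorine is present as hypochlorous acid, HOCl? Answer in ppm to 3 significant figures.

1.40 ppm

[OCl⁻]/[HOCl] = 10^(pH − pKa) = 10^(8.04 − 7.55) = 10^0.49 = 3.09.
Fraction as HOCl = 1 / (1 + 3.09) = 0.2445.
HOCl = 0.2445 × 5.74 ppm = 1.403 ppm.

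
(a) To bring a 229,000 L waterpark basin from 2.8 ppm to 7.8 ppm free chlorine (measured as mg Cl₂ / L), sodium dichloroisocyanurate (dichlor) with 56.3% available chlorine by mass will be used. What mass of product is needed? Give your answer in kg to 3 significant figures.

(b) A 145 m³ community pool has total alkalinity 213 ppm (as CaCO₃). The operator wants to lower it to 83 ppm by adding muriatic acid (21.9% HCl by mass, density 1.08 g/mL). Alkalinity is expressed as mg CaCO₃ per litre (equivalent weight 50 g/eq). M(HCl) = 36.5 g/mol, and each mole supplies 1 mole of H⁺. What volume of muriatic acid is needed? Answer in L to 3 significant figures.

(a) Chlorine deficit: 7.8 − 2.8 = 5 ppm = 5 mg/L as Cl₂.
(a) Cl₂ equivalent needed: 5 mg/L × 229,000 L = 1,145,000 mg = 1145 g.
(a) Product at 56.3% available chlorine: 1145 / 0.563 = 2034 g.

(b) Volume: 145 m³ = 145,000 L.
(b) Alkalinity to neutralize: (213 − 83) = 130 mg/L as CaCO₃ × 145,000 L = 18,850 g as CaCO₃.
(b) Equivalents of H⁺ required: 18,850 ÷ 50 g/eq = 377 eq = 377 mol HCl.
(b) Mass of HCl: 377 × 36.5 = 13,760 g.
(b) Mass of 21.9% solution: 13,760 / 0.219 = 62,830 g.
(b) Volume: 62,830 g ÷ 1.08 g/mL = 58,180 mL.

(a) 2.03 kg; (b) 58.2 L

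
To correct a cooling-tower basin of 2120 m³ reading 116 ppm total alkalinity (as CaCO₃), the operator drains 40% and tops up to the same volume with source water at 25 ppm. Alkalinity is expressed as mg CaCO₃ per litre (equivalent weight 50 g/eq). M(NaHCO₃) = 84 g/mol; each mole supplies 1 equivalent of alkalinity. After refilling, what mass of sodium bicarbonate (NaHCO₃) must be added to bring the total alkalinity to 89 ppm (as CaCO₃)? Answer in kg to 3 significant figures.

33.5 kg

Volume: 2120 m³ = 2,120,000 L.
After draining 40% and refilling: 116 × 0.60 + 25 × 0.40 = 79.6 ppm.
Deficit to target: 89 − 79.6 = 9.4 mg/L.
As CaCO₃: 9.4 mg/L × 2,120,000 L = 19,930 g; ÷ 50 g/eq ÷ 1 = 398.6 mol NaHCO₃.
Mass: 398.6 × 84 = 33,480 g.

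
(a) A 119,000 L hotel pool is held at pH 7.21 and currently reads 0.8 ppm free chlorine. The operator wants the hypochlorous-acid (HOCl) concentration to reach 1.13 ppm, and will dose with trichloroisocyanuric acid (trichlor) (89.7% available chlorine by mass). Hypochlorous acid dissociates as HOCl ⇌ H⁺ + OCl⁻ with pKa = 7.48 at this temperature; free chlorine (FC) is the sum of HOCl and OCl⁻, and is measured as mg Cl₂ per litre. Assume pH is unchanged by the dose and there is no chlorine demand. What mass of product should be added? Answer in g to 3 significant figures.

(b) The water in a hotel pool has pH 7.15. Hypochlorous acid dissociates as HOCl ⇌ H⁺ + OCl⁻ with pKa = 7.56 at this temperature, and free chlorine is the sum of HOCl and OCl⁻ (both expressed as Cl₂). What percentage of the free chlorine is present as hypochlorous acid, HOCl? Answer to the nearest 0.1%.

(a) [OCl⁻]/[HOCl] = 10^(pH − pKa) = 10^(7.21 − 7.48) = 0.537; fraction as HOCl = 1/(1 + 0.537) = 0.6506.
(a) Free chlorine required for 1.13 ppm HOCl: 1.13 / 0.6506 = 1.737 ppm.
(a) FC to add: 1.737 − 0.8 = 0.9368 mg/L as Cl₂.
(a) Cl₂ equivalent: 0.9368 mg/L × 119,000 L = 111.5 g.
(a) Product at 89.7% available Cl: 111.5 / 0.897 = 124.3 g.

(b) [OCl⁻]/[HOCl] = 10^(pH − pKa) = 10^(7.15 − 7.56) = 10^-0.41 = 0.389.
(b) Fraction as HOCl = 1 / (1 + 0.389) = 0.7199.

(a) 124 g; (b) 72.0%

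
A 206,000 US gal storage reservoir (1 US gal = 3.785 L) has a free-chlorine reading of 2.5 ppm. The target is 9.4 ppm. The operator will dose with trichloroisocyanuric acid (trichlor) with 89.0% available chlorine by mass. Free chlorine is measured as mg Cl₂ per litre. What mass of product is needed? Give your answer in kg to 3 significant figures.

Volume: 206,000 US gal × 3.785 L/gal = 779,710 L.
Chlorine deficit: 9.4 − 2.5 = 6.9 ppm = 6.9 mg/L as Cl₂.
Cl₂ equivalent needed: 6.9 mg/L × 779,710 L = 5,380,000 mg = 5380 g.
Product at 89.0% available chlorine: 5380 / 0.89 = 6045 g.

6.04 kg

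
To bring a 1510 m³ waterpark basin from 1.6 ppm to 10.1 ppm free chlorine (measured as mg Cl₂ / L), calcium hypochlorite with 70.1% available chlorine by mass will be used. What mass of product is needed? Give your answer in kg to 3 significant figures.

Volume: 1510 m³ = 1,510,000 L.
Chlorine deficit: 10.1 − 1.6 = 8.5 ppm = 8.5 mg/L as Cl₂.
Cl₂ equivalent needed: 8.5 mg/L × 1,510,000 L = 12,840,000 mg = 12,840 g.
Product at 70.1% available chlorine: 12,840 / 0.701 = 18,310 g.

18.3 kg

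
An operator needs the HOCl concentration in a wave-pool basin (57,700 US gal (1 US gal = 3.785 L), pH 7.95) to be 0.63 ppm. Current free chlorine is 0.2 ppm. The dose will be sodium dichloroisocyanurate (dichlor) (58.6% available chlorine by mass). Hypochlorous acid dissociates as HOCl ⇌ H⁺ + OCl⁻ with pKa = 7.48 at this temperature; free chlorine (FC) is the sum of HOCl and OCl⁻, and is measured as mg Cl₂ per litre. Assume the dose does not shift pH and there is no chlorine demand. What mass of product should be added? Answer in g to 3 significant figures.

Volume: 57,700 US gal × 3.785 L/gal = 218,394 L.
[OCl⁻]/[HOCl] = 10^(pH − pKa) = 10^(7.95 − 7.48) = 2.951; fraction as HOCl = 1/(1 + 2.951) = 0.2531.
Free chlorine required for 0.63 ppm HOCl: 0.63 / 0.2531 = 2.489 ppm.
FC to add: 2.489 − 0.2 = 2.289 mg/L as Cl₂.
Cl₂ equivalent: 2.289 mg/L × 218,394 L = 500 g.
Product at 58.6% available Cl: 500 / 0.586 = 853.2 g.

853 g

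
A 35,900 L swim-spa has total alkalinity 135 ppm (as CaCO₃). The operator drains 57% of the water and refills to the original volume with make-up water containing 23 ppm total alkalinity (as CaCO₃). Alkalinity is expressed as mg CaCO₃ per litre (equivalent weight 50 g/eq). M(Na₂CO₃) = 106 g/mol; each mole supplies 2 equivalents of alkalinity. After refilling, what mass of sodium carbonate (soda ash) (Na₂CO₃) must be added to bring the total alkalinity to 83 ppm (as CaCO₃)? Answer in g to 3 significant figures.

451 g

After draining 57% and refilling: 135 × 0.43 + 23 × 0.57 = 71.16 ppm.
Deficit to target: 83 − 71.16 = 11.84 mg/L.
As CaCO₃: 11.84 mg/L × 35,900 L = 425.1 g; ÷ 50 g/eq ÷ 2 = 4.251 mol Na₂CO₃.
Mass: 4.251 × 106 = 450.6 g.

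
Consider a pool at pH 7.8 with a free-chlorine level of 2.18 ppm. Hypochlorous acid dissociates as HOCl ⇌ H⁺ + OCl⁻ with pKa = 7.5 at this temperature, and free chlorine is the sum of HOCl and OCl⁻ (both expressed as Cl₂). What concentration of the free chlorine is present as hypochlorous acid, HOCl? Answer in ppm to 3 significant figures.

0.728 ppm

[OCl⁻]/[HOCl] = 10^(pH − pKa) = 10^(7.8 − 7.5) = 10^0.30 = 1.995.
Fraction as HOCl = 1 / (1 + 1.995) = 0.3339.
HOCl = 0.3339 × 2.18 ppm = 0.7278 ppm.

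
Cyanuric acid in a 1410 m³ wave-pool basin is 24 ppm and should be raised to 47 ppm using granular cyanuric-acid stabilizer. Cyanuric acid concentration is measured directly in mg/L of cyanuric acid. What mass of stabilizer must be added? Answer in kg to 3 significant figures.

Volume: 1410 m³ = 1,410,000 L.
CYA to add: (47 − 24) = 23 mg/L × 1,410,000 L = 32,430 g cyanuric acid.

32.4 kg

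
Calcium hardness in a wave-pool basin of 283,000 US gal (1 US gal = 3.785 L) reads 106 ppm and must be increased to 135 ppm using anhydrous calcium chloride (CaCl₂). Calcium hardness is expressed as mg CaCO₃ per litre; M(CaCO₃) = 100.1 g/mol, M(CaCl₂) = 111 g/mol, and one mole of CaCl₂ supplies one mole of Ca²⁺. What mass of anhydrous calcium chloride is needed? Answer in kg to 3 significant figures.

34.4 kg

Volume: 283,000 US gal × 3.785 L/gal = 1,071,155 L.
Hardness to add: (135 − 106) = 29 mg/L as CaCO₃ × 1,071,155 L = 31,060 g as CaCO₃.
Moles of Ca²⁺ (1 mol Ca²⁺ ≡ 1 mol CaCO₃): 31,060 / 100.1 g/mol = 310.3 mol.
Mass of CaCl₂: 310.3 × 111 = 34,450 g.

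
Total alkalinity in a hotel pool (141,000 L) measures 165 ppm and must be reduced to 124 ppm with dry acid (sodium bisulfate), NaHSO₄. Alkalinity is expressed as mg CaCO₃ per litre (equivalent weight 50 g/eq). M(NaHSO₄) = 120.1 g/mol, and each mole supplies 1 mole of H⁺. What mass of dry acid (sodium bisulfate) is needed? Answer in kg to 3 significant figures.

Alkalinity to neutralize: (165 − 124) = 41 mg/L as CaCO₃ × 141,000 L = 5781 g as CaCO₃.
Equivalents of H⁺ required: 5781 ÷ 50 g/eq = 115.6 eq = 115.6 mol NaHSO₄.
Mass of NaHSO₄: 115.6 × 120.1 = 13,890 g.

13.9 kg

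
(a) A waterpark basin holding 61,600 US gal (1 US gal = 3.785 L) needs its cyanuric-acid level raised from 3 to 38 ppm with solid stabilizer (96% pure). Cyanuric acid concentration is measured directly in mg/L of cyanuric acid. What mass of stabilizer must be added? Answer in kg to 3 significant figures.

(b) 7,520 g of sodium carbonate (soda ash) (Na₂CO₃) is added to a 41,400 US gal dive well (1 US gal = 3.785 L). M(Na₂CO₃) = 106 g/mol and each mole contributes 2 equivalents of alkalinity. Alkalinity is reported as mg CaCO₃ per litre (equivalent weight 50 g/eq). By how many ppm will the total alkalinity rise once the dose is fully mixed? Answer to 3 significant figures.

(a) 8.50 kg; (b) 45.3 ppm

(a) Volume: 61,600 US gal × 3.785 L/gal = 233,156 L.
(a) CYA to add: (38 − 3) = 35 mg/L × 233,156 L = 8160 g cyanuric acid.
(a) At 96% purity: 8160 / 0.96 = 8500 g product.

(b) Volume: 41,400 US gal × 3.785 L/gal = 156,699 L.
(b) Moles of Na₂CO₃: 7,520 g ÷ 106 g/mol = 70.94 mol → 141.9 eq of alkalinity.
(b) As CaCO₃: 141.9 eq × 50 g/eq = 7094 g.
(b) Rise: 7094 g / 156,699 L × 1000 = 45.27 mg/L.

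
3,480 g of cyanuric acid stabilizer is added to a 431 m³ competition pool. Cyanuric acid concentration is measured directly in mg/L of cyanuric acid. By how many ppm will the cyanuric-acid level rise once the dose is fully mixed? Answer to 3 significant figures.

Volume: 431 m³ = 431,000 L.
Rise: 3,480 g / 431,000 L × 1000 = 8.074 mg/L.

8.07 ppm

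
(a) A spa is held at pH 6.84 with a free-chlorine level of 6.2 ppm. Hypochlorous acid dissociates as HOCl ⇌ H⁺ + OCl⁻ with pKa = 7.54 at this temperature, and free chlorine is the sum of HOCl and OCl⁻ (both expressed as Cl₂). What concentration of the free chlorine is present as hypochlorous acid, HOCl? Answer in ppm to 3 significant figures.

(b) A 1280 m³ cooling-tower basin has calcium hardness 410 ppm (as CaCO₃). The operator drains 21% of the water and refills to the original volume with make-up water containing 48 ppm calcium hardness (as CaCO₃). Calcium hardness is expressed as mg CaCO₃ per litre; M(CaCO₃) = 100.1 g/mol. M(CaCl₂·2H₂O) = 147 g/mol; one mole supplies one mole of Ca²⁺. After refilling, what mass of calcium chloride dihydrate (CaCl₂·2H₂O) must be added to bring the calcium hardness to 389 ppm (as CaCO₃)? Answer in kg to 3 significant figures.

(a) 5.17 ppm; (b) 103 kg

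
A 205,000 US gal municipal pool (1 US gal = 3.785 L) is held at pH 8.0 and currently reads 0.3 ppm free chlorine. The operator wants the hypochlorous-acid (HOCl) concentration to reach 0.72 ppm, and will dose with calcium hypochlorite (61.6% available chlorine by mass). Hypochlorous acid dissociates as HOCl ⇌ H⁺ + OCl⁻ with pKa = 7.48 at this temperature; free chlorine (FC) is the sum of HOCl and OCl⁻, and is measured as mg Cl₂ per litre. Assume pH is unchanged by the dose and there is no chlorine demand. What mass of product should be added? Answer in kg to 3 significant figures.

3.53 kg

Volume: 205,000 US gal × 3.785 L/gal = 775,925 L.
[OCl⁻]/[HOCl] = 10^(pH − pKa) = 10^(8.0 − 7.48) = 3.311; fraction as HOCl = 1/(1 + 3.311) = 0.2319.
Free chlorine required for 0.72 ppm HOCl: 0.72 / 0.2319 = 3.104 ppm.
FC to add: 3.104 − 0.3 = 2.804 mg/L as Cl₂.
Cl₂ equivalent: 2.804 mg/L × 775,925 L = 2176 g.
Product at 61.6% available Cl: 2176 / 0.616 = 3532 g.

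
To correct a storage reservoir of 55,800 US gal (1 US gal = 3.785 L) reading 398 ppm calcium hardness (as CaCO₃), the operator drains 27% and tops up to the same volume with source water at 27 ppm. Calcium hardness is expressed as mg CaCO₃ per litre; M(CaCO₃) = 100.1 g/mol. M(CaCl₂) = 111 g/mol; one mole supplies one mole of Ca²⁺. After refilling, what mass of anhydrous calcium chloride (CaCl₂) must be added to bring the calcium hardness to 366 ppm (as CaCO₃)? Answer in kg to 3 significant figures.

Volume: 55,800 US gal × 3.785 L/gal = 211,203 L.
After draining 27% and refilling: 398 × 0.73 + 27 × 0.27 = 297.83 ppm.
Deficit to target: 366 − 297.83 = 68.17 mg/L.
As CaCO₃: 68.17 mg/L × 211,203 L = 14,400 g; ÷ 100.1 = 143.8 mol Ca²⁺.
Mass: 143.8 × 111 = 15,970 g.

16.0 kg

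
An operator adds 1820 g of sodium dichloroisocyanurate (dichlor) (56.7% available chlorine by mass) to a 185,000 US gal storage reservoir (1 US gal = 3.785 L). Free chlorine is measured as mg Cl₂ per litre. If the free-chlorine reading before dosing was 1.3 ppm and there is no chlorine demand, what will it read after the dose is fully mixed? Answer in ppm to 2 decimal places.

2.77 ppm

Volume: 185,000 US gal × 3.785 L/gal = 700,225 L.
Available chlorine delivered: 1820 g × 0.567 = 1032 g as Cl₂.
Concentration rise: 1032 g / 700,225 L = 1.474 mg/L = 1.47 ppm.
Final FC: 1.3 + 1.47 = 2.77 ppm.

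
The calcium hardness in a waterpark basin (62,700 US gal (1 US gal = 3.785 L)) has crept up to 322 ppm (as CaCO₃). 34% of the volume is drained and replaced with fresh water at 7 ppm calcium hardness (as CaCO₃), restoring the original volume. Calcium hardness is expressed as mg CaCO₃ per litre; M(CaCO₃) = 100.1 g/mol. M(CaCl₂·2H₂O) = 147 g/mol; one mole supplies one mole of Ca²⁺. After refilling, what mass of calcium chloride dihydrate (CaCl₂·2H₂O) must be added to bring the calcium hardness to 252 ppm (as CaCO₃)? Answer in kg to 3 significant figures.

12.9 kg

Volume: 62,700 US gal × 3.785 L/gal = 237,320 L.
After draining 34% and refilling: 322 × 0.66 + 7 × 0.34 = 214.9 ppm.
Deficit to target: 252 − 214.9 = 37.1 mg/L.
As CaCO₃: 37.1 mg/L × 237,320 L = 8805 g; ÷ 100.1 = 87.96 mol Ca²⁺.
Mass: 87.96 × 147 = 12,930 g.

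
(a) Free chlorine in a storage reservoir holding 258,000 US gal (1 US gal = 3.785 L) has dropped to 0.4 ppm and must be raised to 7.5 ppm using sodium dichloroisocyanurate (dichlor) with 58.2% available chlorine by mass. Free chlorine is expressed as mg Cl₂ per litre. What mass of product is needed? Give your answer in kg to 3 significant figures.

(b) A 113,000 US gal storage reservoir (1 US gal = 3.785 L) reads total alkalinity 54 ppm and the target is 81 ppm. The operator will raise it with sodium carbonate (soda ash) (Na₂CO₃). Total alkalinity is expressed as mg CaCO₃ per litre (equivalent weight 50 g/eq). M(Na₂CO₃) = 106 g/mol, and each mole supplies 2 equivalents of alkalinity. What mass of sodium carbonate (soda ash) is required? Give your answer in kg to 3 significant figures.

(a) Volume: 258,000 US gal × 3.785 L/gal = 976,530 L.
(a) Chlorine deficit: 7.5 − 0.4 = 7.1 ppm = 7.1 mg/L as Cl₂.
(a) Cl₂ equivalent needed: 7.1 mg/L × 976,530 L = 6,933,000 mg = 6933 g.
(a) Product at 58.2% available chlorine: 6933 / 0.582 = 11,910 g.

(b) Volume: 113,000 US gal × 3.785 L/gal = 427,705 L.
(b) Alkalinity to add: (81 − 54) = 27 mg/L as CaCO₃ × 427,705 L = 11,550 g as CaCO₃.
(b) Equivalents: 11,550 g ÷ 50 g/eq = 231 eq.
(b) Each mole of Na₂CO₃ supplies 2 eq, so 231 / 2 = 115.5 mol.
(b) Mass: 115.5 mol × 106 g/mol = 12,240 g.

(a) 11.9 kg; (b) 12.2 kg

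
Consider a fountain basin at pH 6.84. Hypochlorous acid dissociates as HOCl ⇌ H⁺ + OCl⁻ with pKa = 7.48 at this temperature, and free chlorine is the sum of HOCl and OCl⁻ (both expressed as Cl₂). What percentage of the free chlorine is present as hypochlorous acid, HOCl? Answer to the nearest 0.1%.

[OCl⁻]/[HOCl] = 10^(pH − pKa) = 10^(6.84 − 7.48) = 10^-0.64 = 0.2291.
Fraction as HOCl = 1 / (1 + 0.2291) = 0.8136.

81.4%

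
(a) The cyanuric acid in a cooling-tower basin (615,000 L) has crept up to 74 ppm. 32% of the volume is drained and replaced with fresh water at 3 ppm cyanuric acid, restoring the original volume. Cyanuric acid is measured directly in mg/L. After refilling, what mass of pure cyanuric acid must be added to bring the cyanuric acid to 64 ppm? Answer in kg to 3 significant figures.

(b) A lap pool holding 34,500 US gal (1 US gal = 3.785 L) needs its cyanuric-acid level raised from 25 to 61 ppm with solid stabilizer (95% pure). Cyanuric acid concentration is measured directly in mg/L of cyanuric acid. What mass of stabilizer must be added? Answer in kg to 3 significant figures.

(a) 7.82 kg; (b) 4.95 kg

(a) After draining 32% and refilling: 74 × 0.68 + 3 × 0.32 = 51.28 ppm.
(a) Deficit to target: 64 − 51.28 = 12.72 mg/L.
(a) Mass: 12.72 mg/L × 615,000 L = 7823 g cyanuric acid.

(b) Volume: 34,500 US gal × 3.785 L/gal = 130,582 L.
(b) CYA to add: (61 − 25) = 36 mg/L × 130,582 L = 4701 g cyanuric acid.
(b) At 95% purity: 4701 / 0.95 = 4948 g product.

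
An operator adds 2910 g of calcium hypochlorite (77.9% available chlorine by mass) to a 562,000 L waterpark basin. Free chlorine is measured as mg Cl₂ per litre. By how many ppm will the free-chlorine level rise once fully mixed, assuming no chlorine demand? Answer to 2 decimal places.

4.03 ppm

Available chlorine delivered: 2910 g × 0.779 = 2267 g as Cl₂.
Concentration rise: 2267 g / 562,000 L = 4.034 mg/L = 4.03 ppm.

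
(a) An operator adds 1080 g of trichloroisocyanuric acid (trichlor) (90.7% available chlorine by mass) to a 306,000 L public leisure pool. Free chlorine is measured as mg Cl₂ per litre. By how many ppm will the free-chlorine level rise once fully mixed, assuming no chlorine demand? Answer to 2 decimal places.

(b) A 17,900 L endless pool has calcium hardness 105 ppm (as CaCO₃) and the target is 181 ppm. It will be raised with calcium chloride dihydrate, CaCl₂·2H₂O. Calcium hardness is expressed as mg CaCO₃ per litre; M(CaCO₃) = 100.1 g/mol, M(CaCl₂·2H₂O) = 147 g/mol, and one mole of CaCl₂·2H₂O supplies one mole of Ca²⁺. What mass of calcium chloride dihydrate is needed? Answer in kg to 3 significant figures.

(a) 3.20 ppm; (b) 2.00 kg

(a) Available chlorine delivered: 1080 g × 0.907 = 979.6 g as Cl₂.
(a) Concentration rise: 979.6 g / 306,000 L = 3.201 mg/L = 3.20 ppm.

(b) Hardness to add: (181 − 105) = 76 mg/L as CaCO₃ × 17,900 L = 1360 g as CaCO₃.
(b) Moles of Ca²⁺ (1 mol Ca²⁺ ≡ 1 mol CaCO₃): 1360 / 100.1 g/mol = 13.59 mol.
(b) Mass of CaCl₂·2H₂O: 13.59 × 147 = 1998 g.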